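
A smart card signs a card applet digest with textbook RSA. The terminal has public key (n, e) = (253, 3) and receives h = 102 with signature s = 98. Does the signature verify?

does not verify

s^2 ≡ 98^2 = 9604 ≡ 243
3 = 2 + 1, so s^3 ≡ 243·98 ≡ 32 (mod 253)
s^3 mod 253 = 32, but h = 102.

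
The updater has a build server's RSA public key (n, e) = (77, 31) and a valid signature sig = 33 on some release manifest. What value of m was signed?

33

sig^31 mod 77 = 33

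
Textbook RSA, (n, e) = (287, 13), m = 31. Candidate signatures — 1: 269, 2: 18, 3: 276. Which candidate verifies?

1

Candidate 1: Squares mod 287: 269^1≡269, 269^2≡37, 269^4≡221, 269^8≡51; 13 = 8 + 4 + 1, so 269^13 ≡ 51·221·269 ≡ 31 (mod 287)
  → matches m = 31
Candidate 2: Squares mod 287: 18^1≡18, 18^2≡37, 18^4≡221, 18^8≡51; 13 = 8 + 4 + 1, so 18^13 ≡ 51·221·18 ≡ 256 (mod 287)
Candidate 3: Squares mod 287: 276^1≡276, 276^2≡121, 276^4≡4, 276^8≡16; 13 = 8 + 4 + 1, so 276^13 ≡ 16·4·276 ≡ 157 (mod 287)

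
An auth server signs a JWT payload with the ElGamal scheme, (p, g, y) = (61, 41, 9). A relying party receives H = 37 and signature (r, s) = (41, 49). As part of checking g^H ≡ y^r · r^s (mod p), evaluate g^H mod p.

27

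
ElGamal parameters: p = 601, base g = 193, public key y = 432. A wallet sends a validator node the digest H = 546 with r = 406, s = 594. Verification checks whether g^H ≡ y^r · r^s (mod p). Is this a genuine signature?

Left side g^H mod p:
Squares mod 601: 193^1≡193, 193^2≡588, 193^4≡169, 193^8≡314, 193^16≡32, 193^32≡423, 193^64≡432, 193^128≡314, 193^256≡32, 193^512≡423
546 = 512 + 32 + 2, so 193^546 ≡ 423·423·588 ≡ 394 (mod 601)
Right side y^r · r^s mod p:
Squares mod 601: 432^1≡432, 432^2≡314, 432^4≡32, 432^8≡423, 432^16≡432, 432^32≡314, 432^64≡32, 432^128≡423, 432^256≡432
406 = 256 + 128 + 16 + 4 + 2, so 432^406 ≡ 432·423·432·32·314 ≡ 432 (mod 601)
Squares mod 601: 406^1≡406, 406^2≡162, 406^4≡401, 406^8≡334, 406^16≡371, 406^32≡12, 406^64≡144, 406^128≡302, 406^256≡453, 406^512≡268
594 = 512 + 64 + 16 + 2, so 406^594 ≡ 268·144·371·162 ≡ 256 (mod 601)
432·256 = 110592 ≡ 8 (mod 601)
394 ≠ 8, so verification fails.

forged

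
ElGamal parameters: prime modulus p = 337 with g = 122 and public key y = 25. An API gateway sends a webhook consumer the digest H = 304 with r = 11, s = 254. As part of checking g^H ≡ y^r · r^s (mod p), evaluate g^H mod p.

64

122^2 = 14884 ≡ 56
122^4 ≡ 56^2 = 3136 ≡ 103
122^8 ≡ 103^2 = 10609 ≡ 162
122^16 ≡ 162^2 = 26244 ≡ 295
122^32 ≡ 295^2 = 87025 ≡ 79
122^64 ≡ 79^2 = 6241 ≡ 175
122^128 ≡ 175^2 = 30625 ≡ 295
122^256 ≡ 295^2 = 87025 ≡ 79
304 = 256 + 32 + 16, so 122^304 ≡ 79·79·295 ≡ 64 (mod 337)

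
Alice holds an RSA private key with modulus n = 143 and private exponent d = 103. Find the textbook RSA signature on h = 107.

94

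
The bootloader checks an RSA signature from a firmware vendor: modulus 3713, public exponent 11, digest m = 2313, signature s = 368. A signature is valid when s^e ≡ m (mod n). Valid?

yes

s^2 ≡ 368^2 = 135424 ≡ 1756
s^4 ≡ 1756^2 = 3083536 ≡ 1746
s^8 ≡ 1746^2 = 3048516 ≡ 143
11 = 8 + 2 + 1, so s^11 ≡ 143·1756·368 ≡ 2313 (mod 3713)
2313 = m, so the signature checks out.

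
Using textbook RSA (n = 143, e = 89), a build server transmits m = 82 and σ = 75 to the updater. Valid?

σ^2 ≡ 75^2 = 5625 ≡ 48
σ^4 ≡ 48^2 = 2304 ≡ 16
σ^8 ≡ 16^2 = 256 ≡ 113
σ^16 ≡ 113^2 = 12769 ≡ 42
σ^32 ≡ 42^2 = 1764 ≡ 48
σ^64 ≡ 48^2 = 2304 ≡ 16
89 = 64 + 16 + 8 + 1, so σ^89 ≡ 16·42·113·75 ≡ 82 (mod 143)
82 = m, so the signature checks out.

yes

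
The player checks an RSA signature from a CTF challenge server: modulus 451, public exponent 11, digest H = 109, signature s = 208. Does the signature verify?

Squares mod 451: s^1≡208, s^2≡419, s^4≡122, s^8≡1
11 = 8 + 2 + 1, so s^11 ≡ 1·419·208 ≡ 109 (mod 451)
109 = H, so the signature checks out.

verifies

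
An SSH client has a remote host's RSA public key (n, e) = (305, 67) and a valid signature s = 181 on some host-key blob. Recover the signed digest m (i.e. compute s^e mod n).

116

s^2 ≡ 181^2 = 32761 ≡ 126
s^4 ≡ 126^2 = 15876 ≡ 16
s^8 ≡ 16^2 = 256
s^16 ≡ 256^2 = 65536 ≡ 266
s^32 ≡ 266^2 = 70756 ≡ 301
s^64 ≡ 301^2 = 90601 ≡ 16
67 = 64 + 2 + 1, so s^67 ≡ 16·126·181 ≡ 116 (mod 305)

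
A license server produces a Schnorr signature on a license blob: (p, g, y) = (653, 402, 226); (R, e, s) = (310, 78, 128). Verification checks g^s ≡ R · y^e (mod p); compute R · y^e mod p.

492

226^2 = 51076 ≡ 142
226^4 ≡ 142^2 = 20164 ≡ 574
226^8 ≡ 574^2 = 329476 ≡ 364
226^16 ≡ 364^2 = 132496 ≡ 590
226^32 ≡ 590^2 = 348100 ≡ 51
226^64 ≡ 51^2 = 2601 ≡ 642
78 = 64 + 8 + 4 + 2, so 226^78 ≡ 642·364·574·142 ≡ 267 (mod 653)
R · y^e ≡ 310·267 = 82770 ≡ 492 (mod 653)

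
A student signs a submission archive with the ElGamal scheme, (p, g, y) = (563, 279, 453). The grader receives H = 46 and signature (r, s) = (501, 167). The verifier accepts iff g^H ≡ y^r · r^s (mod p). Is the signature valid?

invalid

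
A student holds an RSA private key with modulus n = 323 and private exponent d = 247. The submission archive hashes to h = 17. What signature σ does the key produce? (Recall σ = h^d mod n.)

187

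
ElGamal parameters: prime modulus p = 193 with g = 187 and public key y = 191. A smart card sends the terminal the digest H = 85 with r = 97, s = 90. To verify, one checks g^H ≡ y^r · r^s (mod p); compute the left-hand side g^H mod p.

187^2 = 34969 ≡ 36
187^4 ≡ 36^2 = 1296 ≡ 138
187^8 ≡ 138^2 = 19044 ≡ 130
187^16 ≡ 130^2 = 16900 ≡ 109
187^32 ≡ 109^2 = 11881 ≡ 108
187^64 ≡ 108^2 = 11664 ≡ 84
85 = 64 + 16 + 4 + 1, so 187^85 ≡ 84·109·138·187 ≡ 65 (mod 193)

65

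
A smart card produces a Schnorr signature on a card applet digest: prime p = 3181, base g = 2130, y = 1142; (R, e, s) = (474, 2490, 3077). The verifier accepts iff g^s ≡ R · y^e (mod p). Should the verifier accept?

g^s mod p:
2130^3077 mod 3181 = 801
R · y^e mod p:
1142^2490 mod 3181 = 1109
474·1109 = 525666 ≡ 801 (mod 3181)
801 ≡ 801 (mod 3181); signature holds.

accept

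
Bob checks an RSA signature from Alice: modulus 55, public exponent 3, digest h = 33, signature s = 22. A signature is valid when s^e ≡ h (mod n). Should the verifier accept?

accept

s^3 mod 55 = 33
33 = h, so the signature checks out.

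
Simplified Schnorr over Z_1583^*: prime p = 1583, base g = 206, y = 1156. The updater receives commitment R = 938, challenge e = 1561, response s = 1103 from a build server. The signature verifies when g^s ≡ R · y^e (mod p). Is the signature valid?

valid

g^s mod p:
Squares mod 1583: 206^1≡206, 206^2≡1278, 206^4≡1211, 206^8≡663, 206^16≡1078, 206^32≡162, 206^64≡916, 206^128≡66, 206^256≡1190, 206^512≡898, 206^1024≡657
1103 = 1024 + 64 + 8 + 4 + 2 + 1, so 206^1103 ≡ 657·916·663·1211·1278·206 ≡ 1116 (mod 1583)
R · y^e mod p:
Squares mod 1583: 1156^1≡1156, 1156^2≡284, 1156^4≡1506, 1156^8≡1180, 1156^16≡943, 1156^32≡1186, 1156^64≡892, 1156^128≡998, 1156^256≡297, 1156^512≡1144, 1156^1024≡1178
1561 = 1024 + 512 + 16 + 8 + 1, so 1156^1561 ≡ 1178·1144·943·1180·1156 ≡ 764 (mod 1583)
938·764 = 716632 ≡ 1116 (mod 1583)
1116 ≡ 1116 (mod 1583); signature holds.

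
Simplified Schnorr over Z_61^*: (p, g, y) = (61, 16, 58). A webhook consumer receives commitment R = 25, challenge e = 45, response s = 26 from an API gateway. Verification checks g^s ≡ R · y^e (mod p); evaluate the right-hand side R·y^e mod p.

25

58^2 = 3364 ≡ 9
58^4 ≡ 9^2 = 81 ≡ 20
58^8 ≡ 20^2 = 400 ≡ 34
58^16 ≡ 34^2 = 1156 ≡ 58
58^32 ≡ 58^2 = 3364 ≡ 9
45 = 32 + 8 + 4 + 1, so 58^45 ≡ 9·34·20·58 ≡ 1 (mod 61)
R · y^e ≡ 25·1 = 25 ≡ 25 (mod 61)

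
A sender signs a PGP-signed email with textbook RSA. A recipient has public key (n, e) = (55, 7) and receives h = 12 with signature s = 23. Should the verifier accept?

accept

s^2 ≡ 23^2 = 529 ≡ 34
s^4 ≡ 34^2 = 1156 ≡ 1
7 = 4 + 2 + 1, so s^7 ≡ 1·34·23 ≡ 12 (mod 55)
12 = h, so the signature checks out.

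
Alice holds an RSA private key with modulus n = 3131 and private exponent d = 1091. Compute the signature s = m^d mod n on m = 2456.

2190

m^2 ≡ 2456^2 = 6031936 ≡ 1630
m^4 ≡ 1630^2 = 2656900 ≡ 1812
m^8 ≡ 1812^2 = 3283344 ≡ 2056
m^16 ≡ 2056^2 = 4227136 ≡ 286
m^32 ≡ 286^2 = 81796 ≡ 390
m^64 ≡ 390^2 = 152100 ≡ 1812
m^128 ≡ 1812^2 = 3283344 ≡ 2056
m^256 ≡ 2056^2 = 4227136 ≡ 286
m^512 ≡ 286^2 = 81796 ≡ 390
m^1024 ≡ 390^2 = 152100 ≡ 1812
1091 = 1024 + 64 + 2 + 1, so m^1091 ≡ 1812·1812·1630·2456 ≡ 2190 (mod 3131)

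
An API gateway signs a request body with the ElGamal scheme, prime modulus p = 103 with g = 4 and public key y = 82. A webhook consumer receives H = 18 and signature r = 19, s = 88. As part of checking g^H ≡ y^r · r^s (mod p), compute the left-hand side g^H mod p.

Squares mod 103: 4^1≡4, 4^2≡16, 4^4≡50, 4^8≡28, 4^16≡63
18 = 16 + 2, so 4^18 ≡ 63·16 ≡ 81 (mod 103)

81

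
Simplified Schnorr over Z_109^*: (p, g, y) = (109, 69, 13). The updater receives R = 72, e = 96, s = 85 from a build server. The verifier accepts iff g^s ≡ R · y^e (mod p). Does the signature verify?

does not verify

g^s mod p:
Squares mod 109: 69^1≡69, 69^2≡74, 69^4≡26, 69^8≡22, 69^16≡48, 69^32≡15, 69^64≡7
85 = 64 + 16 + 4 + 1, so 69^85 ≡ 7·48·26·69 ≡ 14 (mod 109)
R · y^e mod p:
Squares mod 109: 13^1≡13, 13^2≡60, 13^4≡3, 13^8≡9, 13^16≡81, 13^32≡21, 13^64≡5
96 = 64 + 32, so 13^96 ≡ 5·21 ≡ 105 (mod 109)
72·105 = 7560 ≡ 39 (mod 109)
14 ≠ 39; the check fails.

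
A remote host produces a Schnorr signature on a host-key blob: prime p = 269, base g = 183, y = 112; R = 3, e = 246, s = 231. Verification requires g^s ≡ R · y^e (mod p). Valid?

no

g^s mod p:
183^2 = 33489 ≡ 133
183^4 ≡ 133^2 = 17689 ≡ 204
183^8 ≡ 204^2 = 41616 ≡ 190
183^16 ≡ 190^2 = 36100 ≡ 54
183^32 ≡ 54^2 = 2916 ≡ 226
183^64 ≡ 226^2 = 51076 ≡ 235
183^128 ≡ 235^2 = 55225 ≡ 80
231 = 128 + 64 + 32 + 4 + 2 + 1, so 183^231 ≡ 80·235·226·204·133·183 ≡ 109 (mod 269)
R · y^e mod p:
112^2 = 12544 ≡ 170
112^4 ≡ 170^2 = 28900 ≡ 117
112^8 ≡ 117^2 = 13689 ≡ 239
112^16 ≡ 239^2 = 57121 ≡ 93
112^32 ≡ 93^2 = 8649 ≡ 41
112^64 ≡ 41^2 = 1681 ≡ 67
112^128 ≡ 67^2 = 4489 ≡ 185
246 = 128 + 64 + 32 + 16 + 4 + 2, so 112^246 ≡ 185·67·41·93·117·170 ≡ 79 (mod 269)
3·79 = 237 ≡ 237 (mod 269)
109 ≠ 237; the check fails.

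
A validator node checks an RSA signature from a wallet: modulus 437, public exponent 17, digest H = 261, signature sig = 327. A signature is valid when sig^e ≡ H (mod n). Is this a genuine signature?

sig^2 ≡ 327^2 = 106929 ≡ 301
sig^4 ≡ 301^2 = 90601 ≡ 142
sig^8 ≡ 142^2 = 20164 ≡ 62
sig^16 ≡ 62^2 = 3844 ≡ 348
17 = 16 + 1, so sig^17 ≡ 348·327 ≡ 176 (mod 437)
The recovered value 176 does not match the digest 261.

forged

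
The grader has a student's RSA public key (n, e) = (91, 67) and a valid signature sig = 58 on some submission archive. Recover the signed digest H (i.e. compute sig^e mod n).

72

Squares mod 91: sig^1≡58, sig^2≡88, sig^4≡9, sig^8≡81, sig^16≡9, sig^32≡81, sig^64≡9
67 = 64 + 2 + 1, so sig^67 ≡ 9·88·58 ≡ 72 (mod 91)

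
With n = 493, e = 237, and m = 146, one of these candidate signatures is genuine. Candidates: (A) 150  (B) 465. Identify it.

B

Candidate A: 150^2 = 22500 ≡ 315; 150^4 ≡ 315^2 = 99225 ≡ 132; 150^8 ≡ 132^2 = 17424 ≡ 169; 150^16 ≡ 169^2 = 28561 ≡ 460; 150^32 ≡ 460^2 = 211600 ≡ 103; 150^64 ≡ 103^2 = 10609 ≡ 256; 150^128 ≡ 256^2 = 65536 ≡ 460; 237 = 128 + 64 + 32 + 8 + 4 + 1, so 150^237 ≡ 460·256·103·169·132·150 ≡ 209 (mod 493)
Candidate B: 465^2 = 216225 ≡ 291; 465^4 ≡ 291^2 = 84681 ≡ 378; 465^8 ≡ 378^2 = 142884 ≡ 407; 465^16 ≡ 407^2 = 165649 ≡ 1; 465^32 ≡ 1^2 = 1; 465^64 ≡ 1^2 = 1; 465^128 ≡ 1^2 = 1; 237 = 128 + 64 + 32 + 8 + 4 + 1, so 465^237 ≡ 1·1·1·407·378·465 ≡ 146 (mod 493)
  → matches m = 146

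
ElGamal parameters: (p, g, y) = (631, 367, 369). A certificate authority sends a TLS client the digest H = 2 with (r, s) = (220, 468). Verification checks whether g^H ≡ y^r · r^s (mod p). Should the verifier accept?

Left side g^H mod p:
367^2 = 134689 ≡ 286
Right side y^r · r^s mod p:
369^2 = 136161 ≡ 496
369^4 ≡ 496^2 = 246016 ≡ 557
369^8 ≡ 557^2 = 310249 ≡ 428
369^16 ≡ 428^2 = 183184 ≡ 194
369^32 ≡ 194^2 = 37636 ≡ 407
369^64 ≡ 407^2 = 165649 ≡ 327
369^128 ≡ 327^2 = 106929 ≡ 290
220 = 128 + 64 + 16 + 8 + 4, so 369^220 ≡ 290·327·194·428·557 ≡ 272 (mod 631)
220^2 = 48400 ≡ 444
220^4 ≡ 444^2 = 197136 ≡ 264
220^8 ≡ 264^2 = 69696 ≡ 286
220^16 ≡ 286^2 = 81796 ≡ 397
220^32 ≡ 397^2 = 157609 ≡ 490
220^64 ≡ 490^2 = 240100 ≡ 320
220^128 ≡ 320^2 = 102400 ≡ 178
220^256 ≡ 178^2 = 31684 ≡ 134
468 = 256 + 128 + 64 + 16 + 4, so 220^468 ≡ 134·178·320·397·264 ≡ 182 (mod 631)
272·182 = 49504 ≡ 286 (mod 631)
286 ≡ 286 (mod 631), so the signature is genuine.

accept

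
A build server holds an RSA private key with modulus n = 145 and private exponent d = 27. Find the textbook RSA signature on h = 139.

h^2 ≡ 139^2 = 19321 ≡ 36
h^4 ≡ 36^2 = 1296 ≡ 136
h^8 ≡ 136^2 = 18496 ≡ 81
h^16 ≡ 81^2 = 6561 ≡ 36
27 = 16 + 8 + 2 + 1, so h^27 ≡ 36·81·36·139 ≡ 24 (mod 145)

24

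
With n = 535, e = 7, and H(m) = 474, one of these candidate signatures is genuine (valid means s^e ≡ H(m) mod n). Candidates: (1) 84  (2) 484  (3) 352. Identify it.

Candidate 1: Squares mod 535: 84^1≡84, 84^2≡101, 84^4≡36; 7 = 4 + 2 + 1, so 84^7 ≡ 36·101·84 ≡ 474 (mod 535)
  → matches H(m) = 474
Candidate 2: Squares mod 535: 484^1≡484, 484^2≡461, 484^4≡126; 7 = 4 + 2 + 1, so 484^7 ≡ 126·461·484 ≡ 444 (mod 535)
Candidate 3: Squares mod 535: 352^1≡352, 352^2≡319, 352^4≡111; 7 = 4 + 2 + 1, so 352^7 ≡ 111·319·352 ≡ 73 (mod 535)

1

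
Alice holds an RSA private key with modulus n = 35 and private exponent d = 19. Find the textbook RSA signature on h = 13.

Squares mod 35: h^1≡13, h^2≡29, h^4≡1, h^8≡1, h^16≡1
19 = 16 + 2 + 1, so h^19 ≡ 1·29·13 ≡ 27 (mod 35)

27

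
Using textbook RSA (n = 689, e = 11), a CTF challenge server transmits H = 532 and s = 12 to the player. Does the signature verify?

s^2 ≡ 12^2 = 144
s^4 ≡ 144^2 = 20736 ≡ 66
s^8 ≡ 66^2 = 4356 ≡ 222
11 = 8 + 2 + 1, so s^11 ≡ 222·144·12 ≡ 532 (mod 689)
Since 532 equals the digest 532, verification succeeds.

verifies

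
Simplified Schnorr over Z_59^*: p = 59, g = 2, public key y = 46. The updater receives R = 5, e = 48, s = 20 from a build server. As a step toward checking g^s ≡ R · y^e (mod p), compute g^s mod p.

28

2^2 = 4
2^4 ≡ 4^2 = 16
2^8 ≡ 16^2 = 256 ≡ 20
2^16 ≡ 20^2 = 400 ≡ 46
20 = 16 + 4, so 2^20 ≡ 46·16 ≡ 28 (mod 59)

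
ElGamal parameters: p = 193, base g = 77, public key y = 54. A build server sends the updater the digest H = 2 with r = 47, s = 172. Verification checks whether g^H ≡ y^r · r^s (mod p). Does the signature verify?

verifies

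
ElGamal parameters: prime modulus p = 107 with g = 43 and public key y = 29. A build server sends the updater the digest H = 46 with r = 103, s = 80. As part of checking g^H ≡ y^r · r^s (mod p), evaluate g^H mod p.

92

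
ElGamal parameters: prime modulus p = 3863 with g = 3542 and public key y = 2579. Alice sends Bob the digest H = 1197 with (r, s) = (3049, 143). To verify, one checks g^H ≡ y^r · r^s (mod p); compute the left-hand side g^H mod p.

1799

3542^2 = 12545764 ≡ 2603
3542^4 ≡ 2603^2 = 6775609 ≡ 3770
3542^8 ≡ 3770^2 = 14212900 ≡ 923
3542^16 ≡ 923^2 = 851929 ≡ 2069
3542^32 ≡ 2069^2 = 4280761 ≡ 557
3542^64 ≡ 557^2 = 310249 ≡ 1209
3542^128 ≡ 1209^2 = 1461681 ≡ 1467
3542^256 ≡ 1467^2 = 2152089 ≡ 398
3542^512 ≡ 398^2 = 158404 ≡ 21
3542^1024 ≡ 21^2 = 441
1197 = 1024 + 128 + 32 + 8 + 4 + 1, so 3542^1197 ≡ 441·1467·557·923·3770·3542 ≡ 1799 (mod 3863)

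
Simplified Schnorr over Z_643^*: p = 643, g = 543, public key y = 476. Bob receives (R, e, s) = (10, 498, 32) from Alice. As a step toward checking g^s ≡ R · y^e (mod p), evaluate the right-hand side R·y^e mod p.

Squares mod 643: 476^1≡476, 476^2≡240, 476^4≡373, 476^8≡241, 476^16≡211, 476^32≡154, 476^64≡568, 476^128≡481, 476^256≡524
498 = 256 + 128 + 64 + 32 + 16 + 2, so 476^498 ≡ 524·481·568·154·211·240 ≡ 206 (mod 643)
R · y^e ≡ 10·206 = 2060 ≡ 131 (mod 643)

131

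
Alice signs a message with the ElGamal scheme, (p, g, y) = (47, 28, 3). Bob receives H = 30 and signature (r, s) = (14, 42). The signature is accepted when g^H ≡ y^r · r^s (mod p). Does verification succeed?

fails

Left side g^H mod p:
Squares mod 47: 28^1≡28, 28^2≡32, 28^4≡37, 28^8≡6, 28^16≡36
30 = 16 + 8 + 4 + 2, so 28^30 ≡ 36·6·37·32 ≡ 17 (mod 47)
Right side y^r · r^s mod p:
Squares mod 47: 3^1≡3, 3^2≡9, 3^4≡34, 3^8≡28
14 = 8 + 4 + 2, so 3^14 ≡ 28·34·9 ≡ 14 (mod 47)
Squares mod 47: 14^1≡14, 14^2≡8, 14^4≡17, 14^8≡7, 14^16≡2, 14^32≡4
42 = 32 + 8 + 2, so 14^42 ≡ 4·7·8 ≡ 36 (mod 47)
14·36 = 504 ≡ 34 (mod 47)
17 ≠ 34, so verification fails.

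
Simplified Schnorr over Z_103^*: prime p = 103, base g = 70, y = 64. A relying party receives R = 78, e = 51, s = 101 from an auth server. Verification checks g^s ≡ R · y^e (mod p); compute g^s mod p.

78

70^2 = 4900 ≡ 59
70^4 ≡ 59^2 = 3481 ≡ 82
70^8 ≡ 82^2 = 6724 ≡ 29
70^16 ≡ 29^2 = 841 ≡ 17
70^32 ≡ 17^2 = 289 ≡ 83
70^64 ≡ 83^2 = 6889 ≡ 91
101 = 64 + 32 + 4 + 1, so 70^101 ≡ 91·83·82·70 ≡ 78 (mod 103)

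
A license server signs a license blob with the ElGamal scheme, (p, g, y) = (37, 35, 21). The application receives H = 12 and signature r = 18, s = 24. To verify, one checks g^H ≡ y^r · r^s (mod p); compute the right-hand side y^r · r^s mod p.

26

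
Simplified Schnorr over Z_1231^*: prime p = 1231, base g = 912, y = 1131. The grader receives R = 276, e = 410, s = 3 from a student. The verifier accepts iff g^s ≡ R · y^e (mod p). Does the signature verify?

g^s mod p:
912^2 = 831744 ≡ 819
3 = 2 + 1, so 912^3 ≡ 819·912 ≡ 942 (mod 1231)
R · y^e mod p:
1131^2 = 1279161 ≡ 152
1131^4 ≡ 152^2 = 23104 ≡ 946
1131^8 ≡ 946^2 = 894916 ≡ 1210
1131^16 ≡ 1210^2 = 1464100 ≡ 441
1131^32 ≡ 441^2 = 194481 ≡ 1214
1131^64 ≡ 1214^2 = 1473796 ≡ 289
1131^128 ≡ 289^2 = 83521 ≡ 1044
1131^256 ≡ 1044^2 = 1089936 ≡ 501
410 = 256 + 128 + 16 + 8 + 2, so 1131^410 ≡ 501·1044·441·1210·152 ≡ 1 (mod 1231)
276·1 = 276 ≡ 276 (mod 1231)
942 ≠ 276; the check fails.

does not verify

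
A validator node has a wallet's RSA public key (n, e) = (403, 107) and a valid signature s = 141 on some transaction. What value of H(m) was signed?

331

s^2 ≡ 141^2 = 19881 ≡ 134
s^4 ≡ 134^2 = 17956 ≡ 224
s^8 ≡ 224^2 = 50176 ≡ 204
s^16 ≡ 204^2 = 41616 ≡ 107
s^32 ≡ 107^2 = 11449 ≡ 165
s^64 ≡ 165^2 = 27225 ≡ 224
107 = 64 + 32 + 8 + 2 + 1, so s^107 ≡ 224·165·204·134·141 ≡ 331 (mod 403)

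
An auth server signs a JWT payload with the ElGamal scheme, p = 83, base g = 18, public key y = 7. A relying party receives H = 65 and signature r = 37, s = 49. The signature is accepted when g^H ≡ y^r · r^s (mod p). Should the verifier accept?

reject

Left side g^H mod p:
Squares mod 83: 18^1≡18, 18^2≡75, 18^4≡64, 18^8≡29, 18^16≡11, 18^32≡38, 18^64≡33
65 = 64 + 1, so 18^65 ≡ 33·18 ≡ 13 (mod 83)
Right side y^r · r^s mod p:
Squares mod 83: 7^1≡7, 7^2≡49, 7^4≡77, 7^8≡36, 7^16≡51, 7^32≡28
37 = 32 + 4 + 1, so 7^37 ≡ 28·77·7 ≡ 69 (mod 83)
Squares mod 83: 37^1≡37, 37^2≡41, 37^4≡21, 37^8≡26, 37^16≡12, 37^32≡61
49 = 32 + 16 + 1, so 37^49 ≡ 61·12·37 ≡ 26 (mod 83)
69·26 = 1794 ≡ 51 (mod 83)
13 ≠ 51, so verification fails.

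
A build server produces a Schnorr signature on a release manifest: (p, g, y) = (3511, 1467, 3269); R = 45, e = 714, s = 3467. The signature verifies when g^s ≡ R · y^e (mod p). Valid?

no

g^s mod p:
1467^2 = 2152089 ≡ 3357
1467^4 ≡ 3357^2 = 11269449 ≡ 2650
1467^8 ≡ 2650^2 = 7022500 ≡ 500
1467^16 ≡ 500^2 = 250000 ≡ 719
1467^32 ≡ 719^2 = 516961 ≡ 844
1467^64 ≡ 844^2 = 712336 ≡ 3114
1467^128 ≡ 3114^2 = 9696996 ≡ 3125
1467^256 ≡ 3125^2 = 9765625 ≡ 1534
1467^512 ≡ 1534^2 = 2353156 ≡ 786
1467^1024 ≡ 786^2 = 617796 ≡ 3371
1467^2048 ≡ 3371^2 = 11363641 ≡ 2045
3467 = 2048 + 1024 + 256 + 128 + 8 + 2 + 1, so 1467^3467 ≡ 2045·3371·1534·3125·500·3357·1467 ≡ 3398 (mod 3511)
R · y^e mod p:
3269^2 = 10686361 ≡ 2388
3269^4 ≡ 2388^2 = 5702544 ≡ 680
3269^8 ≡ 680^2 = 462400 ≡ 2459
3269^16 ≡ 2459^2 = 6046681 ≡ 739
3269^32 ≡ 739^2 = 546121 ≡ 1916
3269^64 ≡ 1916^2 = 3671056 ≡ 2061
3269^128 ≡ 2061^2 = 4247721 ≡ 2922
3269^256 ≡ 2922^2 = 8538084 ≡ 2843
3269^512 ≡ 2843^2 = 8082649 ≡ 327
714 = 512 + 128 + 64 + 8 + 2, so 3269^714 ≡ 327·2922·2061·2459·2388 ≡ 884 (mod 3511)
45·884 = 39780 ≡ 1159 (mod 3511)
3398 ≠ 1159; the check fails.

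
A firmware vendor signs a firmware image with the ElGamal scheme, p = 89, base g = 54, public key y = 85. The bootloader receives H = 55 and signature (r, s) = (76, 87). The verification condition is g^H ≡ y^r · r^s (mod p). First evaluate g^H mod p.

Squares mod 89: 54^1≡54, 54^2≡68, 54^4≡85, 54^8≡16, 54^16≡78, 54^32≡32
55 = 32 + 16 + 4 + 2 + 1, so 54^55 ≡ 32·78·85·68·54 ≡ 77 (mod 89)

77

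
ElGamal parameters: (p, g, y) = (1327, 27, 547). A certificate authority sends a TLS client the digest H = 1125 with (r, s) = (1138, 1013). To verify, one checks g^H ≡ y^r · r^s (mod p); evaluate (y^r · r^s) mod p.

1228

Squares mod 1327: 547^1≡547, 547^2≡634, 547^4≡1202, 547^8≡1028, 547^16≡492, 547^32≡550, 547^64≡1271, 547^128≡482, 547^256≡99, 547^512≡512, 547^1024≡725
1138 = 1024 + 64 + 32 + 16 + 2, so 547^1138 ≡ 725·1271·550·492·634 ≡ 379 (mod 1327)
Squares mod 1327: 1138^1≡1138, 1138^2≡1219, 1138^4≡1048, 1138^8≡875, 1138^16≡1273, 1138^32≡262, 1138^64≡967, 1138^128≡881, 1138^256≡1193, 1138^512≡705
1013 = 512 + 256 + 128 + 64 + 32 + 16 + 4 + 1, so 1138^1013 ≡ 705·1193·881·967·262·1273·1048·1138 ≡ 693 (mod 1327)
y^r · r^s ≡ 379·693 = 262647 ≡ 1228 (mod 1327)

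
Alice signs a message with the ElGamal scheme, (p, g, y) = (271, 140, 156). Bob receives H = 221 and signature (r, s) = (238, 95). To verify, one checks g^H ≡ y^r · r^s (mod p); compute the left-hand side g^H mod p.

140^221 mod 271 = 160

160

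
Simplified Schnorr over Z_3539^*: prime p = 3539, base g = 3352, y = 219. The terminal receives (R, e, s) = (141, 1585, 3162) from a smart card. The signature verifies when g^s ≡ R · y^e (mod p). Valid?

g^s mod p:
Squares mod 3539: 3352^1≡3352, 3352^2≡3118, 3352^4≡291, 3352^8≡3284, 3352^16≡1323, 3352^32≡2063, 3352^64≡2091, 3352^128≡1616, 3352^256≡3213, 3352^512≡106, 3352^1024≡619, 3352^2048≡949
3162 = 2048 + 1024 + 64 + 16 + 8 + 2, so 3352^3162 ≡ 949·619·2091·1323·3284·3118 ≡ 3324 (mod 3539)
R · y^e mod p:
Squares mod 3539: 219^1≡219, 219^2≡1954, 219^4≡3074, 219^8≡346, 219^16≡2929, 219^32≡505, 219^64≡217, 219^128≡1082, 219^256≡2854, 219^512≡2077, 219^1024≡3427
1585 = 1024 + 512 + 32 + 16 + 1, so 219^1585 ≡ 3427·2077·505·2929·219 ≡ 1120 (mod 3539)
141·1120 = 157920 ≡ 2204 (mod 3539)
3324 ≠ 2204; the check fails.

no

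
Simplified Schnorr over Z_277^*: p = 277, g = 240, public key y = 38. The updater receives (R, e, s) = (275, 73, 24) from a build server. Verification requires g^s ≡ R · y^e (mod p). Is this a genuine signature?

genuine

g^s mod p:
240^2 = 57600 ≡ 261
240^4 ≡ 261^2 = 68121 ≡ 256
240^8 ≡ 256^2 = 65536 ≡ 164
240^16 ≡ 164^2 = 26896 ≡ 27
24 = 16 + 8, so 240^24 ≡ 27·164 ≡ 273 (mod 277)
R · y^e mod p:
38^2 = 1444 ≡ 59
38^4 ≡ 59^2 = 3481 ≡ 157
38^8 ≡ 157^2 = 24649 ≡ 273
38^16 ≡ 273^2 = 74529 ≡ 16
38^32 ≡ 16^2 = 256
38^64 ≡ 256^2 = 65536 ≡ 164
73 = 64 + 8 + 1, so 38^73 ≡ 164·273·38 ≡ 2 (mod 277)
275·2 = 550 ≡ 273 (mod 277)
273 ≡ 273 (mod 277); signature holds.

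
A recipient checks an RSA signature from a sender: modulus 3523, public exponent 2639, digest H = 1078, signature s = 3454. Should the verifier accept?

reject

s^2 ≡ 3454^2 = 11930116 ≡ 1238
s^4 ≡ 1238^2 = 1532644 ≡ 139
s^8 ≡ 139^2 = 19321 ≡ 1706
s^16 ≡ 1706^2 = 2910436 ≡ 438
s^32 ≡ 438^2 = 191844 ≡ 1602
s^64 ≡ 1602^2 = 2566404 ≡ 1660
s^128 ≡ 1660^2 = 2755600 ≡ 614
s^256 ≡ 614^2 = 376996 ≡ 35
s^512 ≡ 35^2 = 1225
s^1024 ≡ 1225^2 = 1500625 ≡ 3350
s^2048 ≡ 3350^2 = 11222500 ≡ 1745
2639 = 2048 + 512 + 64 + 8 + 4 + 2 + 1, so s^2639 ≡ 1745·1225·1660·1706·139·1238·3454 ≡ 2525 (mod 3523)
The recovered value 2525 does not match the digest 1078.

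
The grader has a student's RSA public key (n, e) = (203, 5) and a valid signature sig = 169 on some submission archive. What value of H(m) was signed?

sig^5 mod 203 = 36

36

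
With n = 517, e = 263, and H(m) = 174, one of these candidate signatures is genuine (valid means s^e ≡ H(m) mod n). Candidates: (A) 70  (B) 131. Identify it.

A

Candidate A: 70^2 = 4900 ≡ 247; 70^4 ≡ 247^2 = 61009 ≡ 3; 70^8 ≡ 3^2 = 9; 70^16 ≡ 9^2 = 81; 70^32 ≡ 81^2 = 6561 ≡ 357; 70^64 ≡ 357^2 = 127449 ≡ 267; 70^128 ≡ 267^2 = 71289 ≡ 460; 70^256 ≡ 460^2 = 211600 ≡ 147; 263 = 256 + 4 + 2 + 1, so 70^263 ≡ 147·3·247·70 ≡ 174 (mod 517)
  → matches H(m) = 174
Candidate B: 131^2 = 17161 ≡ 100; 131^4 ≡ 100^2 = 10000 ≡ 177; 131^8 ≡ 177^2 = 31329 ≡ 309; 131^16 ≡ 309^2 = 95481 ≡ 353; 131^32 ≡ 353^2 = 124609 ≡ 12; 131^64 ≡ 12^2 = 144; 131^128 ≡ 144^2 = 20736 ≡ 56; 131^256 ≡ 56^2 = 3136 ≡ 34; 263 = 256 + 4 + 2 + 1, so 131^263 ≡ 34·177·100·131 ≡ 21 (mod 517)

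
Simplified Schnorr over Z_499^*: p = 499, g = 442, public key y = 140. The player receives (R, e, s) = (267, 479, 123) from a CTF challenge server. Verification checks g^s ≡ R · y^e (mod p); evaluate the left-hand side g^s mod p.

312

Squares mod 499: 442^1≡442, 442^2≡255, 442^4≡155, 442^8≡73, 442^16≡339, 442^32≡151, 442^64≡346
123 = 64 + 32 + 16 + 8 + 2 + 1, so 442^123 ≡ 346·151·339·73·255·442 ≡ 312 (mod 499)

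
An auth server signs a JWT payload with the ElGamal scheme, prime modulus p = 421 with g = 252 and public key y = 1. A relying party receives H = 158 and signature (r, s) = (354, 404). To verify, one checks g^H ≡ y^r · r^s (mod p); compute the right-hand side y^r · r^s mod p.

377

Squares mod 421: 1^1≡1, 1^2≡1, 1^4≡1, 1^8≡1, 1^16≡1, 1^32≡1, 1^64≡1, 1^128≡1, 1^256≡1
354 = 256 + 64 + 32 + 2, so 1^354 ≡ 1·1·1·1 ≡ 1 (mod 421)
Squares mod 421: 354^1≡354, 354^2≡279, 354^4≡377, 354^8≡252, 354^16≡354, 354^32≡279, 354^64≡377, 354^128≡252, 354^256≡354
404 = 256 + 128 + 16 + 4, so 354^404 ≡ 354·252·354·377 ≡ 377 (mod 421)
y^r · r^s ≡ 1·377 = 377 ≡ 377 (mod 421)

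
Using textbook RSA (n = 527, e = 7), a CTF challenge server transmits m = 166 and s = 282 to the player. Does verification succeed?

fails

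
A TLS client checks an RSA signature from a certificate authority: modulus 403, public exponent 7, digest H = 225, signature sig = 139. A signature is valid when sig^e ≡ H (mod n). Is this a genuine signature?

forged

sig^2 ≡ 139^2 = 19321 ≡ 380
sig^4 ≡ 380^2 = 144400 ≡ 126
7 = 4 + 2 + 1, so sig^7 ≡ 126·380·139 ≡ 178 (mod 403)
The recovered value 178 does not match the digest 225.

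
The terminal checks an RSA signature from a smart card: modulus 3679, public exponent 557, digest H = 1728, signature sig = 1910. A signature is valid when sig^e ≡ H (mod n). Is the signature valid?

sig^557 mod 3679 = 1728
sig^557 mod 3679 = 1728 matches H.

valid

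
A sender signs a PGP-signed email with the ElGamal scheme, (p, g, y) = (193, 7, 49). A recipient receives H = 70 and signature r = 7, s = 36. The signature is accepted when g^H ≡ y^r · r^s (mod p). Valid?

Left side g^H mod p:
7^2 = 49
7^4 ≡ 49^2 = 2401 ≡ 85
7^8 ≡ 85^2 = 7225 ≡ 84
7^16 ≡ 84^2 = 7056 ≡ 108
7^32 ≡ 108^2 = 11664 ≡ 84
7^64 ≡ 84^2 = 7056 ≡ 108
70 = 64 + 4 + 2, so 7^70 ≡ 108·85·49 ≡ 130 (mod 193)
Right side y^r · r^s mod p:
49^2 = 2401 ≡ 85
49^4 ≡ 85^2 = 7225 ≡ 84
7 = 4 + 2 + 1, so 49^7 ≡ 84·85·49 ≡ 144 (mod 193)
7^2 = 49
7^4 ≡ 49^2 = 2401 ≡ 85
7^8 ≡ 85^2 = 7225 ≡ 84
7^16 ≡ 84^2 = 7056 ≡ 108
7^32 ≡ 108^2 = 11664 ≡ 84
36 = 32 + 4, so 7^36 ≡ 84·85 ≡ 192 (mod 193)
144·192 = 27648 ≡ 49 (mod 193)
130 ≠ 49, so verification fails.

no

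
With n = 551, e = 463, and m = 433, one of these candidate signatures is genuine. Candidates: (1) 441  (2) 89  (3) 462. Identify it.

Candidate 1: Squares mod 551: 441^1≡441, 441^2≡529, 441^4≡484, 441^8≡81, 441^16≡500, 441^32≡397, 441^64≡23, 441^128≡529, 441^256≡484; 463 = 256 + 128 + 64 + 8 + 4 + 2 + 1, so 441^463 ≡ 484·529·23·81·484·529·441 ≡ 180 (mod 551)
Candidate 2: Squares mod 551: 89^1≡89, 89^2≡207, 89^4≡422, 89^8≡111, 89^16≡199, 89^32≡480, 89^64≡82, 89^128≡112, 89^256≡422; 463 = 256 + 128 + 64 + 8 + 4 + 2 + 1, so 89^463 ≡ 422·112·82·111·422·207·89 ≡ 433 (mod 551)
  → matches m = 433
Candidate 3: Squares mod 551: 462^1≡462, 462^2≡207, 462^4≡422, 462^8≡111, 462^16≡199, 462^32≡480, 462^64≡82, 462^128≡112, 462^256≡422; 463 = 256 + 128 + 64 + 8 + 4 + 2 + 1, so 462^463 ≡ 422·112·82·111·422·207·462 ≡ 118 (mod 551)

2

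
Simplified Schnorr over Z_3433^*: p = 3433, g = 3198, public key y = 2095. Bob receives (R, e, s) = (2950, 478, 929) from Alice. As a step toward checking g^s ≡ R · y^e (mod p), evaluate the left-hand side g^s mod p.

977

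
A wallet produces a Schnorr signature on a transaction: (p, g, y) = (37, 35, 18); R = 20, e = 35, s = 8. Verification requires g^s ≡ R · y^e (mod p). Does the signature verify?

g^s mod p:
Squares mod 37: 35^1≡35, 35^2≡4, 35^4≡16, 35^8≡34
35^8 ≡ 34 (mod 37)
R · y^e mod p:
Squares mod 37: 18^1≡18, 18^2≡28, 18^4≡7, 18^8≡12, 18^16≡33, 18^32≡16
35 = 32 + 2 + 1, so 18^35 ≡ 16·28·18 ≡ 35 (mod 37)
20·35 = 700 ≡ 34 (mod 37)
34 ≡ 34 (mod 37); signature holds.

verifies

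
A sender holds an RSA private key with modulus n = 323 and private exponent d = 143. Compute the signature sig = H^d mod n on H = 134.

229

Squares mod 323: H^1≡134, H^2≡191, H^4≡305, H^8≡1, H^16≡1, H^32≡1, H^64≡1, H^128≡1
143 = 128 + 8 + 4 + 2 + 1, so H^143 ≡ 1·1·305·191·134 ≡ 229 (mod 323)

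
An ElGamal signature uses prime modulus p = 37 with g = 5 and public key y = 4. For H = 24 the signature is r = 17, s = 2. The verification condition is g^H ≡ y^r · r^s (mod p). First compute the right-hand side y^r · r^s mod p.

26

4^17 mod 37 = 28
17^2 mod 37 = 30
y^r · r^s ≡ 28·30 = 840 ≡ 26 (mod 37)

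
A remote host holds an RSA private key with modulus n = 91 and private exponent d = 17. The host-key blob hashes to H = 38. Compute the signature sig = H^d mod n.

12

H^2 ≡ 38^2 = 1444 ≡ 79
H^4 ≡ 79^2 = 6241 ≡ 53
H^8 ≡ 53^2 = 2809 ≡ 79
H^16 ≡ 79^2 = 6241 ≡ 53
17 = 16 + 1, so H^17 ≡ 53·38 ≡ 12 (mod 91)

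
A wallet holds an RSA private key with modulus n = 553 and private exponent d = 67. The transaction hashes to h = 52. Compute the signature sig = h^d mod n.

h^2 ≡ 52^2 = 2704 ≡ 492
h^4 ≡ 492^2 = 242064 ≡ 403
h^8 ≡ 403^2 = 162409 ≡ 380
h^16 ≡ 380^2 = 144400 ≡ 67
h^32 ≡ 67^2 = 4489 ≡ 65
h^64 ≡ 65^2 = 4225 ≡ 354
67 = 64 + 2 + 1, so h^67 ≡ 354·492·52 ≡ 255 (mod 553)

255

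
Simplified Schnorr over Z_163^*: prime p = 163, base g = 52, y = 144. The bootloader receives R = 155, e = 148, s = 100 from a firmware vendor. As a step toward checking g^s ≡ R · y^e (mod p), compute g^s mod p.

52^2 = 2704 ≡ 96
52^4 ≡ 96^2 = 9216 ≡ 88
52^8 ≡ 88^2 = 7744 ≡ 83
52^16 ≡ 83^2 = 6889 ≡ 43
52^32 ≡ 43^2 = 1849 ≡ 56
52^64 ≡ 56^2 = 3136 ≡ 39
100 = 64 + 32 + 4, so 52^100 ≡ 39·56·88 ≡ 15 (mod 163)

15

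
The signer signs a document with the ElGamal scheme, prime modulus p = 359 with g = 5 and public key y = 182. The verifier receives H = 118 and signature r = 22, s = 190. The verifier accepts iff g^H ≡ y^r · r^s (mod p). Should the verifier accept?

Left side g^H mod p:
5^2 = 25
5^4 ≡ 25^2 = 625 ≡ 266
5^8 ≡ 266^2 = 70756 ≡ 33
5^16 ≡ 33^2 = 1089 ≡ 12
5^32 ≡ 12^2 = 144
5^64 ≡ 144^2 = 20736 ≡ 273
118 = 64 + 32 + 16 + 4 + 2, so 5^118 ≡ 273·144·12·266·25 ≡ 153 (mod 359)
Right side y^r · r^s mod p:
182^2 = 33124 ≡ 96
182^4 ≡ 96^2 = 9216 ≡ 241
182^8 ≡ 241^2 = 58081 ≡ 282
182^16 ≡ 282^2 = 79524 ≡ 185
22 = 16 + 4 + 2, so 182^22 ≡ 185·241·96 ≡ 162 (mod 359)
22^2 = 484 ≡ 125
22^4 ≡ 125^2 = 15625 ≡ 188
22^8 ≡ 188^2 = 35344 ≡ 162
22^16 ≡ 162^2 = 26244 ≡ 37
22^32 ≡ 37^2 = 1369 ≡ 292
22^64 ≡ 292^2 = 85264 ≡ 181
22^128 ≡ 181^2 = 32761 ≡ 92
190 = 128 + 32 + 16 + 8 + 4 + 2, so 22^190 ≡ 92·292·37·162·188·125 ≡ 340 (mod 359)
162·340 = 55080 ≡ 153 (mod 359)
153 ≡ 153 (mod 359), so the signature is genuine.

accept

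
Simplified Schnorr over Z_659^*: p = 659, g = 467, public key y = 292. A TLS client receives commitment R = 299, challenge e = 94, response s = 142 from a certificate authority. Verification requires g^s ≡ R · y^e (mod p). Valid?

g^s mod p:
467^2 = 218089 ≡ 619
467^4 ≡ 619^2 = 383161 ≡ 282
467^8 ≡ 282^2 = 79524 ≡ 444
467^16 ≡ 444^2 = 197136 ≡ 95
467^32 ≡ 95^2 = 9025 ≡ 458
467^64 ≡ 458^2 = 209764 ≡ 202
467^128 ≡ 202^2 = 40804 ≡ 605
142 = 128 + 8 + 4 + 2, so 467^142 ≡ 605·444·282·619 ≡ 293 (mod 659)
R · y^e mod p:
292^2 = 85264 ≡ 253
292^4 ≡ 253^2 = 64009 ≡ 86
292^8 ≡ 86^2 = 7396 ≡ 147
292^16 ≡ 147^2 = 21609 ≡ 521
292^32 ≡ 521^2 = 271441 ≡ 592
292^64 ≡ 592^2 = 350464 ≡ 535
94 = 64 + 16 + 8 + 4 + 2, so 292^94 ≡ 535·521·147·86·253 ≡ 12 (mod 659)
299·12 = 3588 ≡ 293 (mod 659)
293 ≡ 293 (mod 659); signature holds.

yes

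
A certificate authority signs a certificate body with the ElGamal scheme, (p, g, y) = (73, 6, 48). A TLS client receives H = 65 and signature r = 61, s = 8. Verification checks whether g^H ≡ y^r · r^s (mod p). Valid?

Left side g^H mod p:
6^2 = 36
6^4 ≡ 36^2 = 1296 ≡ 55
6^8 ≡ 55^2 = 3025 ≡ 32
6^16 ≡ 32^2 = 1024 ≡ 2
6^32 ≡ 2^2 = 4
6^64 ≡ 4^2 = 16
65 = 64 + 1, so 6^65 ≡ 16·6 ≡ 23 (mod 73)
Right side y^r · r^s mod p:
48^2 = 2304 ≡ 41
48^4 ≡ 41^2 = 1681 ≡ 2
48^8 ≡ 2^2 = 4
48^16 ≡ 4^2 = 16
48^32 ≡ 16^2 = 256 ≡ 37
61 = 32 + 16 + 8 + 4 + 1, so 48^61 ≡ 37·16·4·2·48 ≡ 6 (mod 73)
61^2 = 3721 ≡ 71
61^4 ≡ 71^2 = 5041 ≡ 4
61^8 ≡ 4^2 = 16
6·16 = 96 ≡ 23 (mod 73)
23 ≡ 23 (mod 73), so the signature is genuine.

yes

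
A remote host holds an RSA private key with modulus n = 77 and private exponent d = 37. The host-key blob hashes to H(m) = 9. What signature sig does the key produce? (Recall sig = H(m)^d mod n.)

37

Squares mod 77: (H(m))^1≡9, (H(m))^2≡4, (H(m))^4≡16, (H(m))^8≡25, (H(m))^16≡9, (H(m))^32≡4
37 = 32 + 4 + 1, so (H(m))^37 ≡ 4·16·9 ≡ 37 (mod 77)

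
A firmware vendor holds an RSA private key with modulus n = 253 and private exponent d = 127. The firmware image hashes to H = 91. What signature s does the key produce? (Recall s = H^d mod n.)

229

H^127 mod 253 = 229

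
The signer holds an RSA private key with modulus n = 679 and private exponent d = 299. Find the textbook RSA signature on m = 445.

Squares mod 679: m^1≡445, m^2≡436, m^4≡655, m^8≡576, m^16≡424, m^32≡520, m^64≡158, m^128≡520, m^256≡158
299 = 256 + 32 + 8 + 2 + 1, so m^299 ≡ 158·520·576·436·445 ≡ 268 (mod 679)

268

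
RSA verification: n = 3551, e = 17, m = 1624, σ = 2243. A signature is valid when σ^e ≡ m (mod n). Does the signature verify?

does not verify

σ^2 ≡ 2243^2 = 5031049 ≡ 2833
σ^4 ≡ 2833^2 = 8025889 ≡ 629
σ^8 ≡ 629^2 = 395641 ≡ 1480
σ^16 ≡ 1480^2 = 2190400 ≡ 2984
17 = 16 + 1, so σ^17 ≡ 2984·2243 ≡ 3028 (mod 3551)
3028 ≠ 1624, so verification fails.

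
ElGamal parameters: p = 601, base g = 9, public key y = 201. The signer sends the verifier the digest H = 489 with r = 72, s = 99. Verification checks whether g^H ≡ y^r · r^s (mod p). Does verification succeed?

passes

Left side g^H mod p:
9^2 = 81
9^4 ≡ 81^2 = 6561 ≡ 551
9^8 ≡ 551^2 = 303601 ≡ 96
9^16 ≡ 96^2 = 9216 ≡ 201
9^32 ≡ 201^2 = 40401 ≡ 134
9^64 ≡ 134^2 = 17956 ≡ 527
9^128 ≡ 527^2 = 277729 ≡ 67
9^256 ≡ 67^2 = 4489 ≡ 282
489 = 256 + 128 + 64 + 32 + 8 + 1, so 9^489 ≡ 282·67·527·134·96·9 ≡ 27 (mod 601)
Right side y^r · r^s mod p:
201^2 = 40401 ≡ 134
201^4 ≡ 134^2 = 17956 ≡ 527
201^8 ≡ 527^2 = 277729 ≡ 67
201^16 ≡ 67^2 = 4489 ≡ 282
201^32 ≡ 282^2 = 79524 ≡ 192
201^64 ≡ 192^2 = 36864 ≡ 203
72 = 64 + 8, so 201^72 ≡ 203·67 ≡ 379 (mod 601)
72^2 = 5184 ≡ 376
72^4 ≡ 376^2 = 141376 ≡ 141
72^8 ≡ 141^2 = 19881 ≡ 48
72^16 ≡ 48^2 = 2304 ≡ 501
72^32 ≡ 501^2 = 251001 ≡ 384
72^64 ≡ 384^2 = 147456 ≡ 211
99 = 64 + 32 + 2 + 1, so 72^99 ≡ 211·384·376·72 ≡ 8 (mod 601)
379·8 = 3032 ≡ 27 (mod 601)
27 ≡ 27 (mod 601), so the signature is genuine.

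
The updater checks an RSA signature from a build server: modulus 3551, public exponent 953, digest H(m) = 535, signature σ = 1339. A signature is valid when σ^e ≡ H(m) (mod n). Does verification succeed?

σ^953 mod 3551 = 535
Since 535 equals the digest 535, verification succeeds.

passes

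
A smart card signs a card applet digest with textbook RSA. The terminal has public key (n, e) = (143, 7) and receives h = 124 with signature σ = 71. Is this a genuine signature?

Squares mod 143: σ^1≡71, σ^2≡36, σ^4≡9
7 = 4 + 2 + 1, so σ^7 ≡ 9·36·71 ≡ 124 (mod 143)
σ^7 mod 143 = 124 matches h.

genuine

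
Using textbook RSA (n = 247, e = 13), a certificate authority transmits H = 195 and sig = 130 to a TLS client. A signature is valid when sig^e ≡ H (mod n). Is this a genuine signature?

sig^2 ≡ 130^2 = 16900 ≡ 104
sig^4 ≡ 104^2 = 10816 ≡ 195
sig^8 ≡ 195^2 = 38025 ≡ 234
13 = 8 + 4 + 1, so sig^13 ≡ 234·195·130 ≡ 195 (mod 247)
Since 195 equals the digest 195, verification succeeds.

genuine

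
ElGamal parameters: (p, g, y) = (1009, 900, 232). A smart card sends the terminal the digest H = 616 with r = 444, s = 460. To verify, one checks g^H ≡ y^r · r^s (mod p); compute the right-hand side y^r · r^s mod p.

337

232^2 = 53824 ≡ 347
232^4 ≡ 347^2 = 120409 ≡ 338
232^8 ≡ 338^2 = 114244 ≡ 227
232^16 ≡ 227^2 = 51529 ≡ 70
232^32 ≡ 70^2 = 4900 ≡ 864
232^64 ≡ 864^2 = 746496 ≡ 845
232^128 ≡ 845^2 = 714025 ≡ 662
232^256 ≡ 662^2 = 438244 ≡ 338
444 = 256 + 128 + 32 + 16 + 8 + 4, so 232^444 ≡ 338·662·864·70·227·338 ≡ 404 (mod 1009)
444^2 = 197136 ≡ 381
444^4 ≡ 381^2 = 145161 ≡ 874
444^8 ≡ 874^2 = 763876 ≡ 63
444^16 ≡ 63^2 = 3969 ≡ 942
444^32 ≡ 942^2 = 887364 ≡ 453
444^64 ≡ 453^2 = 205209 ≡ 382
444^128 ≡ 382^2 = 145924 ≡ 628
444^256 ≡ 628^2 = 394384 ≡ 874
460 = 256 + 128 + 64 + 8 + 4, so 444^460 ≡ 874·628·382·63·874 ≡ 338 (mod 1009)
y^r · r^s ≡ 404·338 = 136552 ≡ 337 (mod 1009)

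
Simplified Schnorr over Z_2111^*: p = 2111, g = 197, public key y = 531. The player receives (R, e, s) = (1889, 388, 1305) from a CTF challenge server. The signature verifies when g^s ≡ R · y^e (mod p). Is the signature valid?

invalid

g^s mod p:
197^2 = 38809 ≡ 811
197^4 ≡ 811^2 = 657721 ≡ 1200
197^8 ≡ 1200^2 = 1440000 ≡ 298
197^16 ≡ 298^2 = 88804 ≡ 142
197^32 ≡ 142^2 = 20164 ≡ 1165
197^64 ≡ 1165^2 = 1357225 ≡ 1963
197^128 ≡ 1963^2 = 3853369 ≡ 794
197^256 ≡ 794^2 = 630436 ≡ 1358
197^512 ≡ 1358^2 = 1844164 ≡ 1261
197^1024 ≡ 1261^2 = 1590121 ≡ 538
1305 = 1024 + 256 + 16 + 8 + 1, so 197^1305 ≡ 538·1358·142·298·197 ≡ 1773 (mod 2111)
R · y^e mod p:
531^2 = 281961 ≡ 1198
531^4 ≡ 1198^2 = 1435204 ≡ 1835
531^8 ≡ 1835^2 = 3367225 ≡ 180
531^16 ≡ 180^2 = 32400 ≡ 735
531^32 ≡ 735^2 = 540225 ≡ 1920
531^64 ≡ 1920^2 = 3686400 ≡ 594
531^128 ≡ 594^2 = 352836 ≡ 299
531^256 ≡ 299^2 = 89401 ≡ 739
388 = 256 + 128 + 4, so 531^388 ≡ 739·299·1835 ≡ 1554 (mod 2111)
1889·1554 = 2935506 ≡ 1216 (mod 2111)
1773 ≠ 1216; the check fails.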